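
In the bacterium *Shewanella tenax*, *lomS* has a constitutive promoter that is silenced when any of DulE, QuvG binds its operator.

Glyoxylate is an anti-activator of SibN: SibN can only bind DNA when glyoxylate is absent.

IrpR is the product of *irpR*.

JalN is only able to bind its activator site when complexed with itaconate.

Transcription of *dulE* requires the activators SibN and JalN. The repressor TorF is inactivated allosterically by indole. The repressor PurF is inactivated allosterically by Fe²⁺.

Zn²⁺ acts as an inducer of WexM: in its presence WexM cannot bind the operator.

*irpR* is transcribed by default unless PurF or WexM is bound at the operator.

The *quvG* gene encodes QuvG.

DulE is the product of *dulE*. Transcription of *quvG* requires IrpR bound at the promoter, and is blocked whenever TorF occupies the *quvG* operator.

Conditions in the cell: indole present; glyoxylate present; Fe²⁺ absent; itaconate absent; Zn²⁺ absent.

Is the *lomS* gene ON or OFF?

ON

Glyoxylate is present, so SibN is inactive.
Itaconate is absent, so JalN is inactive.
Required activator SibN is absent, so *dulE* is not transcribed.
So DulE is not produced.
Fe²⁺ is absent, so PurF is active.
Zn²⁺ is absent, so WexM is active.
With repressor PurF bound, *irpR* is not transcribed.
So IrpR is not produced.
Indole is present, so TorF is inactive.
Required activator IrpR is absent, so *quvG* is not transcribed.
So QuvG is not produced.
With no repressor bound, *lomS* is transcribed.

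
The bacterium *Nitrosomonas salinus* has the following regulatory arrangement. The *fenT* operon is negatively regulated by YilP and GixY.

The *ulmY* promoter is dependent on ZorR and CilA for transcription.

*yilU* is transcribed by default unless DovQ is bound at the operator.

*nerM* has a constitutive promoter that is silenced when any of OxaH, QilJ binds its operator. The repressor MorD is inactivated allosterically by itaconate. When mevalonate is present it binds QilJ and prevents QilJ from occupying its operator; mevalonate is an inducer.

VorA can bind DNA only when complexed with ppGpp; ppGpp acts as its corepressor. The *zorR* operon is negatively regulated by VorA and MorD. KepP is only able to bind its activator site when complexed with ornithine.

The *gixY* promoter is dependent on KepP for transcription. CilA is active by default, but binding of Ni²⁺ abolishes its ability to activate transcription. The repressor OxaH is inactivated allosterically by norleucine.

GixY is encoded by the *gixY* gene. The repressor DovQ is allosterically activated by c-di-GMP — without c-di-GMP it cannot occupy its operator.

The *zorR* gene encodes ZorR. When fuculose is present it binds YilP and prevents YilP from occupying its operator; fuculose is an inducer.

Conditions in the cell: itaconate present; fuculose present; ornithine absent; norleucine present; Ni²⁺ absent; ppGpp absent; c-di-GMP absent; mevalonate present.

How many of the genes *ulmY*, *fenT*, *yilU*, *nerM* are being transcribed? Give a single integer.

4

ppGpp is absent, so VorA is inactive.
Itaconate is present, so MorD is inactive.
With no repressor bound, *zorR* is transcribed.
So ZorR is produced and active.
Ni²⁺ is absent, so CilA is active.
No repressor is bound and ZorR and CilA are active, so *ulmY* is transcribed.
→ *ulmY* is ON.
Fuculose is present, so YilP is inactive.
Ornithine is absent, so KepP is inactive.
Required activator KepP is absent, so *gixY* is not transcribed.
So GixY is not produced.
With no repressor bound, *fenT* is transcribed.
→ *fenT* is ON.
c-di-GMP is absent, so DovQ is inactive.
With no repressor bound, *yilU* is transcribed.
→ *yilU* is ON.
Norleucine is present, so OxaH is inactive.
Mevalonate is present, so QilJ is inactive.
With no repressor bound, *nerM* is transcribed.
→ *nerM* is ON.
4 of the 4 genes are transcribed.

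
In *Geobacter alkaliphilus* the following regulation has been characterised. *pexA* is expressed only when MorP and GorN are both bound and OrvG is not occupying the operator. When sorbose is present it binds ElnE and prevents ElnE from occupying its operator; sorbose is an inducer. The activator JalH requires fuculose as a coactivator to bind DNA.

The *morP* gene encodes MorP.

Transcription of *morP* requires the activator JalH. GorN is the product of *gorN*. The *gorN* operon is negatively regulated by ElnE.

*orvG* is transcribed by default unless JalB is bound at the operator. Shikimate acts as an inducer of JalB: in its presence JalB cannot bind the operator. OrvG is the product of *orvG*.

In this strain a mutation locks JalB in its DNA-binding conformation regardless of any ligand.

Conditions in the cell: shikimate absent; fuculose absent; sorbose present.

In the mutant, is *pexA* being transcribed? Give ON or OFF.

Fuculose is absent, so JalH is inactive.
Required activator JalH is absent, so *morP* is not transcribed.
So MorP is not produced.
Sorbose is present, so ElnE is inactive.
With no repressor bound, *gorN* is transcribed.
So GorN is produced and active.
JalB is constitutively active in this strain.
With repressor JalB bound, *orvG* is not transcribed.
So OrvG is not produced.
Required activator MorP is absent, so *pexA* is not transcribed.

OFF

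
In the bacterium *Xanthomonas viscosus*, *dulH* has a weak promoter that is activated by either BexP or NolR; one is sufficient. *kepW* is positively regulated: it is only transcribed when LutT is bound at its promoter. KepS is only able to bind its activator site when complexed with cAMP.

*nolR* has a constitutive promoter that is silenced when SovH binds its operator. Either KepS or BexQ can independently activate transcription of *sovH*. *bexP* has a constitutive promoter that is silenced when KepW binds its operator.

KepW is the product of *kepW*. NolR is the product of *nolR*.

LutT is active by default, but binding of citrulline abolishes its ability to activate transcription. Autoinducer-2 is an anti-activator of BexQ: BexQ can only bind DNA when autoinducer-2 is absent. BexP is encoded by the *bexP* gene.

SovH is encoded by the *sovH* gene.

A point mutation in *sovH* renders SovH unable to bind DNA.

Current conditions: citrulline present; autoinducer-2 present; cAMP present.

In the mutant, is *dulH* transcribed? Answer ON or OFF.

ON

Citrulline is present, so LutT is inactive.
Required activator LutT is absent, so *kepW* is not transcribed.
So KepW is not produced.
With no repressor bound, *bexP* is transcribed.
So BexP is produced and active.
SovH is non-functional in this strain, so it has no effect.
With no repressor bound, *nolR* is transcribed.
So NolR is produced and active.
Activator BexP is present, so *dulH* is transcribed.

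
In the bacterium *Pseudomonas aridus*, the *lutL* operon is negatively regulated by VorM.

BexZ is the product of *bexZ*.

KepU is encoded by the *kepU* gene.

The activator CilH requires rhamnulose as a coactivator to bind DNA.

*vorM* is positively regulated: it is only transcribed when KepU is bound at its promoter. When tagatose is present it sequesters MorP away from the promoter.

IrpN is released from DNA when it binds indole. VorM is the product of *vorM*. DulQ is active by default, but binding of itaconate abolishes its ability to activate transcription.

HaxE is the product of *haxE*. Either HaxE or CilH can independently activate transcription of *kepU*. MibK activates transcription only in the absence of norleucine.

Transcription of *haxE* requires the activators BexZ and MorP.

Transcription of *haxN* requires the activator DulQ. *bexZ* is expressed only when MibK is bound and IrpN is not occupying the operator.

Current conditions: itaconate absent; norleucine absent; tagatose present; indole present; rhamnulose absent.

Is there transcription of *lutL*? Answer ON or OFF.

ON

Indole is present, so IrpN is inactive.
Norleucine is absent, so MibK is active.
No repressor is bound and MibK is active, so *bexZ* is transcribed.
So BexZ is produced and active.
Tagatose is present, so MorP is inactive.
Required activator MorP is absent, so *haxE* is not transcribed.
So HaxE is not produced.
Rhamnulose is absent, so CilH is inactive.
No activator is available at the *kepU* promoter, so *kepU* is not transcribed.
So KepU is not produced.
Required activator KepU is absent, so *vorM* is not transcribed.
So VorM is not produced.
With no repressor bound, *lutL* is transcribed.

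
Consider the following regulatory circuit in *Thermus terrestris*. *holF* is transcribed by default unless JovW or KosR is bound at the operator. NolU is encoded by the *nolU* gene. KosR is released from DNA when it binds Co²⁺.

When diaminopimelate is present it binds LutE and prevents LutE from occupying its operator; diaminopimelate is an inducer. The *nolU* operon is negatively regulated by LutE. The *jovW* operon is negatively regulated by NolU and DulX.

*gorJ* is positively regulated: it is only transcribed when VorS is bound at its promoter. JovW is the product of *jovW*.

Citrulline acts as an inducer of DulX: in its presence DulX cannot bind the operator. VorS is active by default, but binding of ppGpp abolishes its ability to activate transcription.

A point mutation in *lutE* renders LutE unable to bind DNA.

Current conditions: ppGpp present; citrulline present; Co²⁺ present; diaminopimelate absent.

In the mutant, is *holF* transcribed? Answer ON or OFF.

ON

LutE is non-functional in this strain, so it has no effect.
With no repressor bound, *nolU* is transcribed.
So NolU is produced and active.
Citrulline is present, so DulX is inactive.
With repressor NolU bound, *jovW* is not transcribed.
So JovW is not produced.
Co²⁺ is present, so KosR is inactive.
With no repressor bound, *holF* is transcribed.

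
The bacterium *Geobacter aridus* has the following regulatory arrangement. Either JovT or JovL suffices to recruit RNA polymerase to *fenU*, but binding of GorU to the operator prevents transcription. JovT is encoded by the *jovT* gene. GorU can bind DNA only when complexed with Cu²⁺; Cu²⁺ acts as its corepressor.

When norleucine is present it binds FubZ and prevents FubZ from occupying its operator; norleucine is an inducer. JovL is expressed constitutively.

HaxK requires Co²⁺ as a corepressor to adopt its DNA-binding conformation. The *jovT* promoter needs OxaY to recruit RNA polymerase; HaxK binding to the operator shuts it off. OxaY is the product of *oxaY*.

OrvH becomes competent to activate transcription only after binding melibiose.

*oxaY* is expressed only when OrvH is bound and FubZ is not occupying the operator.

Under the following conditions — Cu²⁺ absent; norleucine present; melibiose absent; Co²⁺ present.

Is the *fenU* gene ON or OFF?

ON

Melibiose is absent, so OrvH is inactive.
Norleucine is present, so FubZ is inactive.
Required activator OrvH is absent, so *oxaY* is not transcribed.
So OxaY is not produced.
Co²⁺ is present, so HaxK is active.
With repressor HaxK bound, *jovT* is not transcribed.
So JovT is not produced.
JovL is produced constitutively and is active.
Cu²⁺ is absent, so GorU is inactive.
Activator JovL is present, so *fenU* is transcribed.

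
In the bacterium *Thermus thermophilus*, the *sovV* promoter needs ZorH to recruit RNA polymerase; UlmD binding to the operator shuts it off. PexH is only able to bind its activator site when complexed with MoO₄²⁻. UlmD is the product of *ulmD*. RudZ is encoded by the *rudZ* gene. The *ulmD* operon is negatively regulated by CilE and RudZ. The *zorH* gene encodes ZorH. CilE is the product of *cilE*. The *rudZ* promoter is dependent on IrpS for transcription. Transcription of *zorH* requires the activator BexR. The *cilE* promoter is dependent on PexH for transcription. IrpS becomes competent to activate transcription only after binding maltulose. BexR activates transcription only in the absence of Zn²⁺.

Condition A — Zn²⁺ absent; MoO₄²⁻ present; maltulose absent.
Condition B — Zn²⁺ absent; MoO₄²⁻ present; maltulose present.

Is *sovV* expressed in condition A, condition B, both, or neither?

Condition A:
Zn²⁺ is absent, so BexR is active.
No repressor is bound and BexR is active, so *zorH* is transcribed.
So ZorH is produced and active.
MoO₄²⁻ is present, so PexH is active.
No repressor is bound and PexH is active, so *cilE* is transcribed.
So CilE is produced and active.
Maltulose is absent, so IrpS is inactive.
Required activator IrpS is absent, so *rudZ* is not transcribed.
So RudZ is not produced.
With repressor CilE bound, *ulmD* is not transcribed.
So UlmD is not produced.
No repressor is bound and ZorH is active, so *sovV* is transcribed.
→ *sovV* is ON in A.
Condition B:
Zn²⁺ is absent, so BexR is active.
No repressor is bound and BexR is active, so *zorH* is transcribed.
So ZorH is produced and active.
MoO₄²⁻ is present, so PexH is active.
No repressor is bound and PexH is active, so *cilE* is transcribed.
So CilE is produced and active.
Maltulose is present, so IrpS is active.
No repressor is bound and IrpS is active, so *rudZ* is transcribed.
So RudZ is produced and active.
With repressor CilE bound, *ulmD* is not transcribed.
So UlmD is not produced.
No repressor is bound and ZorH is active, so *sovV* is transcribed.
→ *sovV* is ON in B.

both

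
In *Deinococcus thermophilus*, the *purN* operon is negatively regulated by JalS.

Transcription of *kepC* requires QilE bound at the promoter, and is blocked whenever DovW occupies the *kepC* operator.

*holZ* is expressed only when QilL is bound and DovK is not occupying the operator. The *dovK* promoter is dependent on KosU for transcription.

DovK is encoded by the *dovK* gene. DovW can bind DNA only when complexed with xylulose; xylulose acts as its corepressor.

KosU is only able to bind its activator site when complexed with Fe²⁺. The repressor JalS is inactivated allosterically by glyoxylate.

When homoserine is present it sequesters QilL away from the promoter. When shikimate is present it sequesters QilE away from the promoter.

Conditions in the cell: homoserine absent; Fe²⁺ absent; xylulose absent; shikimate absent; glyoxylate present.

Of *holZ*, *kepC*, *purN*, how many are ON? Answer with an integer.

3

Homoserine is absent, so QilL is active.
Fe²⁺ is absent, so KosU is inactive.
Required activator KosU is absent, so *dovK* is not transcribed.
So DovK is not produced.
No repressor is bound and QilL is active, so *holZ* is transcribed.
→ *holZ* is ON.
Shikimate is absent, so QilE is active.
Xylulose is absent, so DovW is inactive.
No repressor is bound and QilE is active, so *kepC* is transcribed.
→ *kepC* is ON.
Glyoxylate is present, so JalS is inactive.
With no repressor bound, *purN* is transcribed.
→ *purN* is ON.
3 of the 3 genes are transcribed.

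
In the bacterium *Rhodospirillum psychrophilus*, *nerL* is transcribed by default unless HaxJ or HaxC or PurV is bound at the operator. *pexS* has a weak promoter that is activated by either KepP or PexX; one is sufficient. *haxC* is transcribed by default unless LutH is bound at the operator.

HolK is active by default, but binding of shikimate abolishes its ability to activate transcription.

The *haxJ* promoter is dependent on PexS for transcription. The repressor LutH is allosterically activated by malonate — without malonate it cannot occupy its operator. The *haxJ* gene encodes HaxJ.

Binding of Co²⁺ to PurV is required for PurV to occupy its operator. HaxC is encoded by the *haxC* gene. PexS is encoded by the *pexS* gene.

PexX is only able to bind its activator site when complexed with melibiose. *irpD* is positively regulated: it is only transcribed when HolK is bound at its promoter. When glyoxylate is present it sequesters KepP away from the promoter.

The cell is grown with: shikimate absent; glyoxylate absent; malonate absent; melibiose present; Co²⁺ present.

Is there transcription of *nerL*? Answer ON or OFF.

OFF

Glyoxylate is absent, so KepP is active.
Melibiose is present, so PexX is active.
Activator KepP is present, so *pexS* is transcribed.
So PexS is produced and active.
No repressor is bound and PexS is active, so *haxJ* is transcribed.
So HaxJ is produced and active.
Malonate is absent, so LutH is inactive.
With no repressor bound, *haxC* is transcribed.
So HaxC is produced and active.
Co²⁺ is present, so PurV is active.
With repressor HaxJ bound, *nerL* is not transcribed.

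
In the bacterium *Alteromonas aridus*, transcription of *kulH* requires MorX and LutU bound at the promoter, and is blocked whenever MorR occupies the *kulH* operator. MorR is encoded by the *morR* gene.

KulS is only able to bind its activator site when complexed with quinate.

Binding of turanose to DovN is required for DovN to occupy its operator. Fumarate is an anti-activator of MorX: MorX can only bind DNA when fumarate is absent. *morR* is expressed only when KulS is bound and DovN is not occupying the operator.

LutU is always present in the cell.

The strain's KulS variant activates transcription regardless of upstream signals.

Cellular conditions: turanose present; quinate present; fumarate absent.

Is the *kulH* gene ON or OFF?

Fumarate is absent, so MorX is active.
KulS is constitutively active in this strain.
Turanose is present, so DovN is active.
With repressor DovN bound, *morR* is not transcribed.
So MorR is not produced.
LutU is produced constitutively and is active.
No repressor is bound and MorX and LutU are active, so *kulH* is transcribed.

ON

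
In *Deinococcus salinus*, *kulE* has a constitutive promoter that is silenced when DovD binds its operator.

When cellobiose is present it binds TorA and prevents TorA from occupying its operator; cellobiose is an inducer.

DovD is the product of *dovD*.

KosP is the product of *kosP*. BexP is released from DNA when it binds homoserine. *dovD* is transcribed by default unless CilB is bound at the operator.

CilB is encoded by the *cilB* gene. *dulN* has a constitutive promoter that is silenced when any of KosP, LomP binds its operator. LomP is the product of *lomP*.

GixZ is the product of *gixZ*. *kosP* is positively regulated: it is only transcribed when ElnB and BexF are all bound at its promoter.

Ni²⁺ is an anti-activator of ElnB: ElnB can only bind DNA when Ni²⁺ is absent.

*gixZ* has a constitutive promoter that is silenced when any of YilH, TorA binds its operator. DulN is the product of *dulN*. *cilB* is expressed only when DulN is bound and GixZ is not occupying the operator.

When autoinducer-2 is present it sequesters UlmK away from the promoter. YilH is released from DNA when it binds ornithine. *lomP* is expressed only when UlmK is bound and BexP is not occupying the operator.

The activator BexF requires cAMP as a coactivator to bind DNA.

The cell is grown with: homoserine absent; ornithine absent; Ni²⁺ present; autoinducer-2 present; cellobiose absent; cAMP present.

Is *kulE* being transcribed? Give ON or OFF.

ON

Ni²⁺ is present, so ElnB is inactive.
cAMP is present, so BexF is active.
Required activator ElnB is absent, so *kosP* is not transcribed.
So KosP is not produced.
Autoinducer-2 is present, so UlmK is inactive.
Homoserine is absent, so BexP is active.
With repressor BexP bound, *lomP* is not transcribed.
So LomP is not produced.
With no repressor bound, *dulN* is transcribed.
So DulN is produced and active.
Ornithine is absent, so YilH is active.
Cellobiose is absent, so TorA is active.
With repressor YilH bound, *gixZ* is not transcribed.
So GixZ is not produced.
No repressor is bound and DulN is active, so *cilB* is transcribed.
So CilB is produced and active.
With repressor CilB bound, *dovD* is not transcribed.
So DovD is not produced.
With no repressor bound, *kulE* is transcribed.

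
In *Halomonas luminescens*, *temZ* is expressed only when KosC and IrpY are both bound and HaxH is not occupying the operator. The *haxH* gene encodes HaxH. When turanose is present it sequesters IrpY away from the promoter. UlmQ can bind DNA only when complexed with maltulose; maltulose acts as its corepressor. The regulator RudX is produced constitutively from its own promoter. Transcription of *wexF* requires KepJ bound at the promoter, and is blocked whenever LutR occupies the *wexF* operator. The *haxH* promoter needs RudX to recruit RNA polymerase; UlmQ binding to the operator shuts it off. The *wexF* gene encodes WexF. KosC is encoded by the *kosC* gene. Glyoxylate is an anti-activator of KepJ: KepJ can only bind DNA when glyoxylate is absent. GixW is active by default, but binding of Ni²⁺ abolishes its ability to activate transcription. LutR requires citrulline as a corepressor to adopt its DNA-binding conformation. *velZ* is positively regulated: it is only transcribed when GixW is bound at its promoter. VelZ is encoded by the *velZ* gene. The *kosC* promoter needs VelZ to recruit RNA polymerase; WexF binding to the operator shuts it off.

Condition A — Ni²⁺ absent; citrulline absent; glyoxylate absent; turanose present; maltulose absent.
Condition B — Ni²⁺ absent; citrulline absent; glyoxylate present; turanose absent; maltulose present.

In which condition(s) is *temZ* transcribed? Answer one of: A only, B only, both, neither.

Condition A:
Ni²⁺ is absent, so GixW is active.
No repressor is bound and GixW is active, so *velZ* is transcribed.
So VelZ is produced and active.
Citrulline is absent, so LutR is inactive.
Glyoxylate is absent, so KepJ is active.
No repressor is bound and KepJ is active, so *wexF* is transcribed.
So WexF is produced and active.
With repressor WexF bound, *kosC* is not transcribed.
So KosC is not produced.
Turanose is present, so IrpY is inactive.
RudX is produced constitutively and is active.
Maltulose is absent, so UlmQ is inactive.
No repressor is bound and RudX is active, so *haxH* is transcribed.
So HaxH is produced and active.
With repressor HaxH bound, *temZ* is not transcribed.
→ *temZ* is OFF in A.
Condition B:
Ni²⁺ is absent, so GixW is active.
No repressor is bound and GixW is active, so *velZ* is transcribed.
So VelZ is produced and active.
Citrulline is absent, so LutR is inactive.
Glyoxylate is present, so KepJ is inactive.
Required activator KepJ is absent, so *wexF* is not transcribed.
So WexF is not produced.
No repressor is bound and VelZ is active, so *kosC* is transcribed.
So KosC is produced and active.
Turanose is absent, so IrpY is active.
RudX is produced constitutively and is active.
Maltulose is present, so UlmQ is active.
With repressor UlmQ bound, *haxH* is not transcribed.
So HaxH is not produced.
No repressor is bound and KosC and IrpY are active, so *temZ* is transcribed.
→ *temZ* is ON in B.

B only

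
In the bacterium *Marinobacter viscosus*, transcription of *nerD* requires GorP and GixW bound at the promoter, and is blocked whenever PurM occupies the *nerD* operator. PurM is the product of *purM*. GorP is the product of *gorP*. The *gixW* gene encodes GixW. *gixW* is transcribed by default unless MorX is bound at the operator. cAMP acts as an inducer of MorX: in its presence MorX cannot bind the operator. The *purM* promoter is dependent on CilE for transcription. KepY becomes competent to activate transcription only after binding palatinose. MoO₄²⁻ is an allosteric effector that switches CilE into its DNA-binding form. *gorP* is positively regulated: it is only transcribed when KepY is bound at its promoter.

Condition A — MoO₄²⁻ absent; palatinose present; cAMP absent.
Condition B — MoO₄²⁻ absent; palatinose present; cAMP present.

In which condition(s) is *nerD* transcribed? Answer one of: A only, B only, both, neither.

Condition A:
MoO₄²⁻ is absent, so CilE is inactive.
Required activator CilE is absent, so *purM* is not transcribed.
So PurM is not produced.
Palatinose is present, so KepY is active.
No repressor is bound and KepY is active, so *gorP* is transcribed.
So GorP is produced and active.
cAMP is absent, so MorX is active.
With repressor MorX bound, *gixW* is not transcribed.
So GixW is not produced.
Required activator GixW is absent, so *nerD* is not transcribed.
→ *nerD* is OFF in A.
Condition B:
MoO₄²⁻ is absent, so CilE is inactive.
Required activator CilE is absent, so *purM* is not transcribed.
So PurM is not produced.
Palatinose is present, so KepY is active.
No repressor is bound and KepY is active, so *gorP* is transcribed.
So GorP is produced and active.
cAMP is present, so MorX is inactive.
With no repressor bound, *gixW* is transcribed.
So GixW is produced and active.
No repressor is bound and GorP and GixW are active, so *nerD* is transcribed.
→ *nerD* is ON in B.

B only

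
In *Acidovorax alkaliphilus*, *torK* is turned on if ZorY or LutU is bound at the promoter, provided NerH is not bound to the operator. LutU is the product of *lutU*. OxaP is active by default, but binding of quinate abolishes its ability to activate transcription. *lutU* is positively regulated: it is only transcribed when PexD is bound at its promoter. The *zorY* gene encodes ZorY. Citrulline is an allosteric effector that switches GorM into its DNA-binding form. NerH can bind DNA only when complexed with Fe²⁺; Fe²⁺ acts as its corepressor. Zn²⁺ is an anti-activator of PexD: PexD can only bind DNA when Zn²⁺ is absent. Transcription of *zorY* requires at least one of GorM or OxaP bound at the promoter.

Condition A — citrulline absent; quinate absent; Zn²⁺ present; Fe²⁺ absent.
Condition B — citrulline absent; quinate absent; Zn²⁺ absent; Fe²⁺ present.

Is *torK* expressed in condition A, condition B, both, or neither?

A only

Condition A:
Citrulline is absent, so GorM is inactive.
Quinate is absent, so OxaP is active.
Activator OxaP is present, so *zorY* is transcribed.
So ZorY is produced and active.
Zn²⁺ is present, so PexD is inactive.
Required activator PexD is absent, so *lutU* is not transcribed.
So LutU is not produced.
Fe²⁺ is absent, so NerH is inactive.
Activator ZorY is present, so *torK* is transcribed.
→ *torK* is ON in A.
Condition B:
Citrulline is absent, so GorM is inactive.
Quinate is absent, so OxaP is active.
Activator OxaP is present, so *zorY* is transcribed.
So ZorY is produced and active.
Zn²⁺ is absent, so PexD is active.
No repressor is bound and PexD is active, so *lutU* is transcribed.
So LutU is produced and active.
Fe²⁺ is present, so NerH is active.
With repressor NerH bound, *torK* is not transcribed.
→ *torK* is OFF in B.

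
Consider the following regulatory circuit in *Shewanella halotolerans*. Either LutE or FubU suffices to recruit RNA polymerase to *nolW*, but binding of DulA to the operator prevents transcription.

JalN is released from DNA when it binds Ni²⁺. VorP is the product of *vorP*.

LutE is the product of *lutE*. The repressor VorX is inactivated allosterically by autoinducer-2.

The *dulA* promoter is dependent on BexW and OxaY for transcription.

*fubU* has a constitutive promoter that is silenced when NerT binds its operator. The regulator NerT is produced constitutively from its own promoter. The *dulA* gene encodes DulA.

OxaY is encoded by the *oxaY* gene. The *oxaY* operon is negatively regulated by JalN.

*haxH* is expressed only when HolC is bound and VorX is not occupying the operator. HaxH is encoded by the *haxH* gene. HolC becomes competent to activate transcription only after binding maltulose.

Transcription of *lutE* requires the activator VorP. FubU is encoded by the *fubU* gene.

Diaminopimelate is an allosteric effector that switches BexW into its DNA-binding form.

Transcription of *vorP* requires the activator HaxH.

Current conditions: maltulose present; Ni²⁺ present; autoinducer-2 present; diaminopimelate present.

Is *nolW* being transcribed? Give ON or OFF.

Maltulose is present, so HolC is active.
Autoinducer-2 is present, so VorX is inactive.
No repressor is bound and HolC is active, so *haxH* is transcribed.
So HaxH is produced and active.
No repressor is bound and HaxH is active, so *vorP* is transcribed.
So VorP is produced and active.
No repressor is bound and VorP is active, so *lutE* is transcribed.
So LutE is produced and active.
Diaminopimelate is present, so BexW is active.
Ni²⁺ is present, so JalN is inactive.
With no repressor bound, *oxaY* is transcribed.
So OxaY is produced and active.
No repressor is bound and BexW and OxaY are active, so *dulA* is transcribed.
So DulA is produced and active.
NerT is produced constitutively and is active.
With repressor NerT bound, *fubU* is not transcribed.
So FubU is not produced.
With repressor DulA bound, *nolW* is not transcribed.

OFF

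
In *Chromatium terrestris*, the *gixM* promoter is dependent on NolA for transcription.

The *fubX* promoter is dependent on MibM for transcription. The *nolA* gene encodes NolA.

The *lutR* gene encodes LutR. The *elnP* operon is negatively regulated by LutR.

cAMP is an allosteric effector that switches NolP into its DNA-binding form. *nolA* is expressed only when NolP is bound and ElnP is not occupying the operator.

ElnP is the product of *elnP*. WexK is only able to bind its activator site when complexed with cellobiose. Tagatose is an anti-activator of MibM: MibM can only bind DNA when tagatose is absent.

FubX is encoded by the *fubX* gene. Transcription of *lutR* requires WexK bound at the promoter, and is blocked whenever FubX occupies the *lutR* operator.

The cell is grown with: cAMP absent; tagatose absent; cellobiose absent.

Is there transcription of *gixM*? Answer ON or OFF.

OFF

Tagatose is absent, so MibM is active.
No repressor is bound and MibM is active, so *fubX* is transcribed.
So FubX is produced and active.
Cellobiose is absent, so WexK is inactive.
With repressor FubX bound, *lutR* is not transcribed.
So LutR is not produced.
With no repressor bound, *elnP* is transcribed.
So ElnP is produced and active.
cAMP is absent, so NolP is inactive.
With repressor ElnP bound, *nolA* is not transcribed.
So NolA is not produced.
Required activator NolA is absent, so *gixM* is not transcribed.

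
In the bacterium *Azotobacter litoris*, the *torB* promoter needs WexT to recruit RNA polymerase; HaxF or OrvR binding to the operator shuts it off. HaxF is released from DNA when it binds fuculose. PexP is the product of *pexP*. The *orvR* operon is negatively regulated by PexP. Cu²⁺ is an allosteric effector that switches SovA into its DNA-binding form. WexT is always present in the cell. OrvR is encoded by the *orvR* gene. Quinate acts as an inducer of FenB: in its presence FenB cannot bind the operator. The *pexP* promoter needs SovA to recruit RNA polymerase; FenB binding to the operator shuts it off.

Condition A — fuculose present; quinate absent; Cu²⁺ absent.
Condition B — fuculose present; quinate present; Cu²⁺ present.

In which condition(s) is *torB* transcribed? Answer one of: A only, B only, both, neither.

Condition A:
Fuculose is present, so HaxF is inactive.
WexT is produced constitutively and is active.
Quinate is absent, so FenB is active.
Cu²⁺ is absent, so SovA is inactive.
With repressor FenB bound, *pexP* is not transcribed.
So PexP is not produced.
With no repressor bound, *orvR* is transcribed.
So OrvR is produced and active.
With repressor OrvR bound, *torB* is not transcribed.
→ *torB* is OFF in A.
Condition B:
Fuculose is present, so HaxF is inactive.
WexT is produced constitutively and is active.
Quinate is present, so FenB is inactive.
Cu²⁺ is present, so SovA is active.
No repressor is bound and SovA is active, so *pexP* is transcribed.
So PexP is produced and active.
With repressor PexP bound, *orvR* is not transcribed.
So OrvR is not produced.
No repressor is bound and WexT is active, so *torB* is transcribed.
→ *torB* is ON in B.

B only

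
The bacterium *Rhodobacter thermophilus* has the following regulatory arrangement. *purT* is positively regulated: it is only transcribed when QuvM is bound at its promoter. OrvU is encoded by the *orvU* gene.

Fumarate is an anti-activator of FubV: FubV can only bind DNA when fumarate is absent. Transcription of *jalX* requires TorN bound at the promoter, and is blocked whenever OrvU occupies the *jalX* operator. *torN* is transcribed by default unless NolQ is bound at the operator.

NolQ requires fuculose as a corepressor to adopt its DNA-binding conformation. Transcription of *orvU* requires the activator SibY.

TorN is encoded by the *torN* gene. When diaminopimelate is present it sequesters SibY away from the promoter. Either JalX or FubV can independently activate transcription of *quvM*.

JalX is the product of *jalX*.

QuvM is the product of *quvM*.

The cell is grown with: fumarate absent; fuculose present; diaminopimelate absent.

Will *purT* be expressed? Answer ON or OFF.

ON

Fuculose is present, so NolQ is active.
With repressor NolQ bound, *torN* is not transcribed.
So TorN is not produced.
Diaminopimelate is absent, so SibY is active.
No repressor is bound and SibY is active, so *orvU* is transcribed.
So OrvU is produced and active.
With repressor OrvU bound, *jalX* is not transcribed.
So JalX is not produced.
Fumarate is absent, so FubV is active.
Activator FubV is present, so *quvM* is transcribed.
So QuvM is produced and active.
No repressor is bound and QuvM is active, so *purT* is transcribed.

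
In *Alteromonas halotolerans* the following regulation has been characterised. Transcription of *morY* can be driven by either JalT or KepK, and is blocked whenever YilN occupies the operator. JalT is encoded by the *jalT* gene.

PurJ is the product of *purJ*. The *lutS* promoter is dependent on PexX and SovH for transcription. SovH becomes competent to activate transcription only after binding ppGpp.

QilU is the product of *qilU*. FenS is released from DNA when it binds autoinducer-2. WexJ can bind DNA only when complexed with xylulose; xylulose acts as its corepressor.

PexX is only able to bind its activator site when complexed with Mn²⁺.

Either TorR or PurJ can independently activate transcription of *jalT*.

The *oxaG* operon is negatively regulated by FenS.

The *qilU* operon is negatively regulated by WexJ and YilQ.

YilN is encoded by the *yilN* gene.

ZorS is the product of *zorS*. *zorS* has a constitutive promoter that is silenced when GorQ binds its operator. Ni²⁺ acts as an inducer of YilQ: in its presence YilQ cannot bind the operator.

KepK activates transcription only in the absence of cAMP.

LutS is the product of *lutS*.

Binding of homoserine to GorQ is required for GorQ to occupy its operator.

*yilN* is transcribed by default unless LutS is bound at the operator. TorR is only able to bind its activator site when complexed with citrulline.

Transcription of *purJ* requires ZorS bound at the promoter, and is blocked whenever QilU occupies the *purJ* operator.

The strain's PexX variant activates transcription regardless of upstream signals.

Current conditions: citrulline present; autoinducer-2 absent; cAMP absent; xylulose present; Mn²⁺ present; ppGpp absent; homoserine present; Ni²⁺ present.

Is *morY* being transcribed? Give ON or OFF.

OFF

PexX is constitutively active in this strain.
ppGpp is absent, so SovH is inactive.
Required activator SovH is absent, so *lutS* is not transcribed.
So LutS is not produced.
With no repressor bound, *yilN* is transcribed.
So YilN is produced and active.
Citrulline is present, so TorR is active.
Xylulose is present, so WexJ is active.
Ni²⁺ is present, so YilQ is inactive.
With repressor WexJ bound, *qilU* is not transcribed.
So QilU is not produced.
Homoserine is present, so GorQ is active.
With repressor GorQ bound, *zorS* is not transcribed.
So ZorS is not produced.
Required activator ZorS is absent, so *purJ* is not transcribed.
So PurJ is not produced.
Activator TorR is present, so *jalT* is transcribed.
So JalT is produced and active.
cAMP is absent, so KepK is active.
With repressor YilN bound, *morY* is not transcribed.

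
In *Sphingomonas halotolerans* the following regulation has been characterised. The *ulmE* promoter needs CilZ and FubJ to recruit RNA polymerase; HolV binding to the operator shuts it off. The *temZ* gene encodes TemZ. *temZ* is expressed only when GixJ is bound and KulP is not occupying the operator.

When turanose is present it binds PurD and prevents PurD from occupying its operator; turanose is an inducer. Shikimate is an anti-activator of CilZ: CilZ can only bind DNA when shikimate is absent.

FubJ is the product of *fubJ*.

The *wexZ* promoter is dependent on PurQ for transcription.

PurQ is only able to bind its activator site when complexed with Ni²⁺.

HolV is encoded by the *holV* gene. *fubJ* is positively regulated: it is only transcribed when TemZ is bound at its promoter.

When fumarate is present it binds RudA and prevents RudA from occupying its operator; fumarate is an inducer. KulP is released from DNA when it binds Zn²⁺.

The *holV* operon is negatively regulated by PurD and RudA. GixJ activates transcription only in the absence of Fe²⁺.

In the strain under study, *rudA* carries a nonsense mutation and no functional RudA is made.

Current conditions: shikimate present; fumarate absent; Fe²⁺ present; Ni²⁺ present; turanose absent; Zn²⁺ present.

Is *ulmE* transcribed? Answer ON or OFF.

Shikimate is present, so CilZ is inactive.
Turanose is absent, so PurD is active.
RudA is non-functional in this strain, so it has no effect.
With repressor PurD bound, *holV* is not transcribed.
So HolV is not produced.
Zn²⁺ is present, so KulP is inactive.
Fe²⁺ is present, so GixJ is inactive.
Required activator GixJ is absent, so *temZ* is not transcribed.
So TemZ is not produced.
Required activator TemZ is absent, so *fubJ* is not transcribed.
So FubJ is not produced.
Required activator CilZ is absent, so *ulmE* is not transcribed.

OFF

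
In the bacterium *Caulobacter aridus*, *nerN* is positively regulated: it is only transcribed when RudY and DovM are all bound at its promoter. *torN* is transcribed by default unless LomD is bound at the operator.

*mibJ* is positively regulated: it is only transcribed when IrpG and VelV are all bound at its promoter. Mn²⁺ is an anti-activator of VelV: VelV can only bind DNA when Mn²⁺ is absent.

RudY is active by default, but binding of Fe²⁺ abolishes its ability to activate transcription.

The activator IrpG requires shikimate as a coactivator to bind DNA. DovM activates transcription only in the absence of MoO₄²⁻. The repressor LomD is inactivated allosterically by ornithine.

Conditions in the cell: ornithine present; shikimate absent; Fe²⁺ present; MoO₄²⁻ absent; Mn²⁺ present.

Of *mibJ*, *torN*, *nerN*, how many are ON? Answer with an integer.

1

Shikimate is absent, so IrpG is inactive.
Mn²⁺ is present, so VelV is inactive.
Required activator IrpG is absent, so *mibJ* is not transcribed.
→ *mibJ* is OFF.
Ornithine is present, so LomD is inactive.
With no repressor bound, *torN* is transcribed.
→ *torN* is ON.
Fe²⁺ is present, so RudY is inactive.
MoO₄²⁻ is absent, so DovM is active.
Required activator RudY is absent, so *nerN* is not transcribed.
→ *nerN* is OFF.
1 of the 3 genes is transcribed.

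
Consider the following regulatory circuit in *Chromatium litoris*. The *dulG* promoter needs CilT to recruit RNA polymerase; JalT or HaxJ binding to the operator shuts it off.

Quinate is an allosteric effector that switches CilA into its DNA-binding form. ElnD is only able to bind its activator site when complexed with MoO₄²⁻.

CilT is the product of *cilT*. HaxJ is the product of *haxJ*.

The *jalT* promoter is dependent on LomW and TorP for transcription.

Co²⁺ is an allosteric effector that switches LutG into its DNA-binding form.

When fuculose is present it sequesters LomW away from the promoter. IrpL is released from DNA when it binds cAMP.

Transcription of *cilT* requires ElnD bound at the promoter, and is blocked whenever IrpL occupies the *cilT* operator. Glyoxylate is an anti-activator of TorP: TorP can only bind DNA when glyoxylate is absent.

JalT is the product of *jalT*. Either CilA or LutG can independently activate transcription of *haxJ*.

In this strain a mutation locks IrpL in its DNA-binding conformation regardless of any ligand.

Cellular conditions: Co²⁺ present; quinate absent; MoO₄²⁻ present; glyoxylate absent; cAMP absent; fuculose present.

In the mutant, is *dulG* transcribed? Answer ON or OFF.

OFF

Fuculose is present, so LomW is inactive.
Glyoxylate is absent, so TorP is active.
Required activator LomW is absent, so *jalT* is not transcribed.
So JalT is not produced.
Quinate is absent, so CilA is inactive.
Co²⁺ is present, so LutG is active.
Activator LutG is present, so *haxJ* is transcribed.
So HaxJ is produced and active.
MoO₄²⁻ is present, so ElnD is active.
IrpL is constitutively active in this strain.
With repressor IrpL bound, *cilT* is not transcribed.
So CilT is not produced.
With repressor HaxJ bound, *dulG* is not transcribed.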